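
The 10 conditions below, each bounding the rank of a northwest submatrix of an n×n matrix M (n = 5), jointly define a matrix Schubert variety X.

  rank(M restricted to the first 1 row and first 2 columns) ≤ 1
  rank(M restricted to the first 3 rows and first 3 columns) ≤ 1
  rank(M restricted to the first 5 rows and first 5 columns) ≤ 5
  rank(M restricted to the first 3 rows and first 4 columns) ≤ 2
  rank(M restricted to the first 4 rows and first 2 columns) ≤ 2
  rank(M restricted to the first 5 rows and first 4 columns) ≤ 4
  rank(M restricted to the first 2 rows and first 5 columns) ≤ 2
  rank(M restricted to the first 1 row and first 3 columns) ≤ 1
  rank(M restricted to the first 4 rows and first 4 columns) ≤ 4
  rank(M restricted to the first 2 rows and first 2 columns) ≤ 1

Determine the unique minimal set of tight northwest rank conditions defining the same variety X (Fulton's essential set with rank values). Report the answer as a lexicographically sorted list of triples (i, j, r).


The tightest implied rank at each (i,j), from the 10 conditions:

  R[1]: 1 1 1 1 1
  R[2]: 1 1 1 2 2
  R[3]: 1 1 1 2 3
  R[4]: 1 2 2 3 4
  R[5]: 1 2 3 4 5

reading off 1-entries of Δ²R: w = (1, 4, 5, 2, 3).

|D(w)|=4, |Ess(w)|=1:

[(3, 3, 1)]


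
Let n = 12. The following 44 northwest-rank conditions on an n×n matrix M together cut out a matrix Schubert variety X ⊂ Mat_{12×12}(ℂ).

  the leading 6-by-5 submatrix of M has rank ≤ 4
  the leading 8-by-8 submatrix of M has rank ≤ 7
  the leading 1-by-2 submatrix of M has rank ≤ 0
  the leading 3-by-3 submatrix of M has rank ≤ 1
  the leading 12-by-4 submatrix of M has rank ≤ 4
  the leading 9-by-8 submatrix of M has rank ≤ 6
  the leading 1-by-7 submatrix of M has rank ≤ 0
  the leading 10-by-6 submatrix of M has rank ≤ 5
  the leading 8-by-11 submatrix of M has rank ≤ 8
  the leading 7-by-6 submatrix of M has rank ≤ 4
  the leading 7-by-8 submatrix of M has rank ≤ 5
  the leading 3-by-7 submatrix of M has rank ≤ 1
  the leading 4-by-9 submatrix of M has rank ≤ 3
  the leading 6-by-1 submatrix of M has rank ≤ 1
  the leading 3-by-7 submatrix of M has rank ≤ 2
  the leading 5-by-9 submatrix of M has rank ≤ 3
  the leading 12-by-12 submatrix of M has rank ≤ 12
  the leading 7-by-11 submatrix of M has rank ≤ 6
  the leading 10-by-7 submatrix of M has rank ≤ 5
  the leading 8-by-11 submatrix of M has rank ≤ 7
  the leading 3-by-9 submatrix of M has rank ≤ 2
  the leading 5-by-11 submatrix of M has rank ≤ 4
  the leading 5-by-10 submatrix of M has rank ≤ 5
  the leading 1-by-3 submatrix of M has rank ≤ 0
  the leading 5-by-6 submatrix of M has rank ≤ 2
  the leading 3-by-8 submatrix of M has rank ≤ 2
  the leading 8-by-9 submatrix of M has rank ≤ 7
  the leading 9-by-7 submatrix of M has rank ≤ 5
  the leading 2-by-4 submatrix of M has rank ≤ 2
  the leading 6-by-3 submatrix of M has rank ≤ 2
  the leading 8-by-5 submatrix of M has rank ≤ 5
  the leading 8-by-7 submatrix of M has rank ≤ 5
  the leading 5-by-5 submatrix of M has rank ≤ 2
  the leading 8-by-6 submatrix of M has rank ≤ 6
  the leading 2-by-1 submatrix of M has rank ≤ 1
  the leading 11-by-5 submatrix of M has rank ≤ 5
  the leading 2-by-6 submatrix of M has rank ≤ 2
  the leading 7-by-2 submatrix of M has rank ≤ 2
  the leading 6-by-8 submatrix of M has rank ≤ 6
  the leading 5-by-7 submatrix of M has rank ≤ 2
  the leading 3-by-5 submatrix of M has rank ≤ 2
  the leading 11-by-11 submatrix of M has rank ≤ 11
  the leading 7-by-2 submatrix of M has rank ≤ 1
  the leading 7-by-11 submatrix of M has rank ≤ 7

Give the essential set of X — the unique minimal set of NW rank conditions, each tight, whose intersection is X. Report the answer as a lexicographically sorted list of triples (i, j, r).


Recovering R(i,j) via the rank-extension bound from the 44 conditions:

  R[1]: 0 0 0 0 0 0 0 1 1 1 1 1
  R[2]: 1 1 1 1 1 1 1 2 2 2 2 2
  R[3]: 1 1 1 1 1 1 1 2 2 3 3 3
  R[4]: 1 1 2 2 2 2 2 3 3 4 4 4
  R[5]: 1 1 2 2 2 2 2 3 3 4 4 5
  R[6]: 1 1 2 3 3 3 3 4 4 5 5 6
  R[7]: 1 1 2 3 4 4 4 5 5 6 6 7
  R[8]: 1 2 3 4 5 5 5 6 6 7 7 8
  R[9]: 1 2 3 4 5 5 5 6 7 8 8 9
  R[10]: 1 2 3 4 5 5 5 6 7 8 9 10
  R[11]: 1 2 3 4 5 6 6 7 8 9 10 11
  R[12]: 1 2 3 4 5 6 7 8 9 10 11 12

giving w = (8, 1, 10, 3, 12, 4, 5, 2, 9, 11, 6, 7) via Δ²R.

D(w) has 28 cells with 8 SE-corners; essential set:

[(1, 7, 0), (3, 7, 1), (3, 9, 2), (5, 7, 2), (5, 9, 3), (5, 11, 4), (7, 2, 1), (10, 7, 5)]


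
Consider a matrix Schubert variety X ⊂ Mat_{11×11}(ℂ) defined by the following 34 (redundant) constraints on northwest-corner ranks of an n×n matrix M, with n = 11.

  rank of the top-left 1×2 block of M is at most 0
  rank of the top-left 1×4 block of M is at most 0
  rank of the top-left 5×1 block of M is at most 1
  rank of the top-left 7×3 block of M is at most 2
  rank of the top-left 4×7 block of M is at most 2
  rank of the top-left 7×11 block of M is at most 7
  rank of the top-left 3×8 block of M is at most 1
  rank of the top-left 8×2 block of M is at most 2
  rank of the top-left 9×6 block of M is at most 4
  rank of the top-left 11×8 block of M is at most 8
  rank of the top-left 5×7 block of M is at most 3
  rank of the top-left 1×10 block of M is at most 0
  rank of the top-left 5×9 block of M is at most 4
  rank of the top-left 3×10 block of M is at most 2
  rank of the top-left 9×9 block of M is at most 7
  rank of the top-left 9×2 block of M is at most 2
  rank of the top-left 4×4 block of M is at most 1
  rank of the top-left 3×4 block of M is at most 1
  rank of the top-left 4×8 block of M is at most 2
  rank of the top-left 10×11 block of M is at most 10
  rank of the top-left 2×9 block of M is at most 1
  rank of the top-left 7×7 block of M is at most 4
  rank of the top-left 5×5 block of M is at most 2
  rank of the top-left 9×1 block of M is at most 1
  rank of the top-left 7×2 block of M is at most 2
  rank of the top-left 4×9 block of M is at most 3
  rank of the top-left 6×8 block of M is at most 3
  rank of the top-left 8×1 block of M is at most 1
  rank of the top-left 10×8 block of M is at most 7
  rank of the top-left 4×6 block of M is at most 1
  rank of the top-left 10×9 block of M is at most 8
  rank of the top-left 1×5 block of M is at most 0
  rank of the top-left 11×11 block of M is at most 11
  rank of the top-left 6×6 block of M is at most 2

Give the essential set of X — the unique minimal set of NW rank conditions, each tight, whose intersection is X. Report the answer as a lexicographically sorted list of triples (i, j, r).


Rank table r_w(11×11) implied by the 34 constraints:

  i=1: 0 0 0 0 0 0 0 0 0 0 1
  i=2: 1 1 1 1 1 1 1 1 1 1 2
  i=3: 1 1 1 1 1 1 1 1 2 2 3
  i=4: 1 1 1 1 1 1 2 2 3 3 4
  i=5: 1 2 2 2 2 2 3 3 4 4 5
  i=6: 1 2 2 2 2 2 3 3 4 5 6
  i=7: 1 2 2 3 3 3 4 4 5 6 7
  i=8: 1 2 3 4 4 4 5 5 6 7 8
  i=9: 1 2 3 4 4 4 5 6 7 8 9
  i=10: 1 2 3 4 5 5 6 7 8 9 10
  i=11: 1 2 3 4 5 6 7 8 9 10 11

the unique w with this rank table is (11, 1, 9, 7, 2, 10, 4, 3, 8, 5, 6).

|D(w)|=30, |Ess(w)|=7:

[(1, 10, 0), (3, 8, 1), (4, 6, 1), (6, 6, 2), (6, 8, 3), (7, 3, 2), (9, 6, 4)]


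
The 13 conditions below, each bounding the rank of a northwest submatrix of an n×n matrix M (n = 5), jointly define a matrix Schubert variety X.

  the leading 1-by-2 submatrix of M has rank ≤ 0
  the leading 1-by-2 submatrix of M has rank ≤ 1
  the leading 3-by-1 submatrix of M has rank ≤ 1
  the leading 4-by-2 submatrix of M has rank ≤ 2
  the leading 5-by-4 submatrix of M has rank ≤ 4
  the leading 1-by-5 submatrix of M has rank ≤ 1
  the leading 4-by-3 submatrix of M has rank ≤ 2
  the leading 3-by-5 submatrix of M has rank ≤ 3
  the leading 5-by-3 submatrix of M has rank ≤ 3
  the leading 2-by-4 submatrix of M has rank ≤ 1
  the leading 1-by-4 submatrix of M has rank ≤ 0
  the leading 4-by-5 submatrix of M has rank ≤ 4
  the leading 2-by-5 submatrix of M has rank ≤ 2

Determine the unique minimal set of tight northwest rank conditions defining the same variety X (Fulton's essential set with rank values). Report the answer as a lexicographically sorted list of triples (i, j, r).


Rank table r_w(5×5) implied by the 13 constraints:

  row 1: 0 | 0 | 0 | 0 | 1
  row 2: 1 | 1 | 1 | 1 | 2
  row 3: 1 | 2 | 2 | 2 | 3
  row 4: 1 | 2 | 2 | 3 | 4
  row 5: 1 | 2 | 3 | 4 | 5

the unique w with this rank table is (5, 1, 2, 4, 3).

ℓ(w)=5; the 2 essential cells (i,j,r):

[(1, 4, 0), (4, 3, 2)]


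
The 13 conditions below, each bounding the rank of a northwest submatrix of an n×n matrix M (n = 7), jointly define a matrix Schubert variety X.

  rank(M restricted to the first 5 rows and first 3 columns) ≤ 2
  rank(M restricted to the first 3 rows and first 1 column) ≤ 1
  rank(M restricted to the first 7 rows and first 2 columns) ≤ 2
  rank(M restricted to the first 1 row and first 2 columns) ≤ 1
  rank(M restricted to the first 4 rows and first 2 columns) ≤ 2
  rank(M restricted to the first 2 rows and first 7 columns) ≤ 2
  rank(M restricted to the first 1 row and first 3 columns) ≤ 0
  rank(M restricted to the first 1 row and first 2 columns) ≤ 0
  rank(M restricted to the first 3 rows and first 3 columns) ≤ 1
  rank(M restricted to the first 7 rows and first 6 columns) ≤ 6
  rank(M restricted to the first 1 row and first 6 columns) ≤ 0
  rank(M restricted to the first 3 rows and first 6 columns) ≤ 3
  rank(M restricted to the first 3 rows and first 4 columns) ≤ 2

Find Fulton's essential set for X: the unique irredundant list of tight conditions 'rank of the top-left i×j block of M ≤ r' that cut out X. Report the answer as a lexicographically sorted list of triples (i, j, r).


Propagating the 13 rank bounds to every northwest block:

  0 0 0 0 0 0 1
  1 1 1 1 1 1 2
  1 1 1 2 2 2 3
  1 2 2 3 3 3 4
  1 2 2 3 4 4 5
  1 2 3 4 5 5 6
  1 2 3 4 5 6 7

hence w(1..7) = (7, 1, 4, 2, 5, 3, 6).

D(w) has 9 cells with 3 SE-corners; essential set:

[(1, 6, 0), (3, 3, 1), (5, 3, 2)]


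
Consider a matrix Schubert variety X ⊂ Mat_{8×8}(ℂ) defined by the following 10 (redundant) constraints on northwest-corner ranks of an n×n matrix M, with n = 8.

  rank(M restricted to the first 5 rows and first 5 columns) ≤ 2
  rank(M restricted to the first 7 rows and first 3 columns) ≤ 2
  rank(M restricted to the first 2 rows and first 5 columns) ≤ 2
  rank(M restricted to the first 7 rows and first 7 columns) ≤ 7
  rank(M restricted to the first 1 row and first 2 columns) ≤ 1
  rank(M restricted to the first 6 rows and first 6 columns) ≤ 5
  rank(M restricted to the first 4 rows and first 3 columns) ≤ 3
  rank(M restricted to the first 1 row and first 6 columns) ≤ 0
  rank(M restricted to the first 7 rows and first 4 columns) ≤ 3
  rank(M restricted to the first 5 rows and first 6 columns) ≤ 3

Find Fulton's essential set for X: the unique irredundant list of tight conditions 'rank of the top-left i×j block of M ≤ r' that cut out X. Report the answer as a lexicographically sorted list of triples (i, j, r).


Reconstructing r_w from the 10 given conditions:

  R[1]: 0  0  0  0  0  0  1  1
  R[2]: 1  1  1  1  1  1  2  2
  R[3]: 1  2  2  2  2  2  3  3
  R[4]: 1  2  2  2  2  3  4  4
  R[5]: 1  2  2  2  2  3  4  5
  R[6]: 1  2  2  3  3  4  5  6
  R[7]: 1  2  2  3  4  5  6  7
  R[8]: 1  2  3  4  5  6  7  8

so w = (7, 1, 2, 6, 8, 4, 5, 3).

D(w) has 14 cells with 3 SE-corners; essential set:

[(1, 6, 0), (5, 5, 2), (7, 3, 2)]


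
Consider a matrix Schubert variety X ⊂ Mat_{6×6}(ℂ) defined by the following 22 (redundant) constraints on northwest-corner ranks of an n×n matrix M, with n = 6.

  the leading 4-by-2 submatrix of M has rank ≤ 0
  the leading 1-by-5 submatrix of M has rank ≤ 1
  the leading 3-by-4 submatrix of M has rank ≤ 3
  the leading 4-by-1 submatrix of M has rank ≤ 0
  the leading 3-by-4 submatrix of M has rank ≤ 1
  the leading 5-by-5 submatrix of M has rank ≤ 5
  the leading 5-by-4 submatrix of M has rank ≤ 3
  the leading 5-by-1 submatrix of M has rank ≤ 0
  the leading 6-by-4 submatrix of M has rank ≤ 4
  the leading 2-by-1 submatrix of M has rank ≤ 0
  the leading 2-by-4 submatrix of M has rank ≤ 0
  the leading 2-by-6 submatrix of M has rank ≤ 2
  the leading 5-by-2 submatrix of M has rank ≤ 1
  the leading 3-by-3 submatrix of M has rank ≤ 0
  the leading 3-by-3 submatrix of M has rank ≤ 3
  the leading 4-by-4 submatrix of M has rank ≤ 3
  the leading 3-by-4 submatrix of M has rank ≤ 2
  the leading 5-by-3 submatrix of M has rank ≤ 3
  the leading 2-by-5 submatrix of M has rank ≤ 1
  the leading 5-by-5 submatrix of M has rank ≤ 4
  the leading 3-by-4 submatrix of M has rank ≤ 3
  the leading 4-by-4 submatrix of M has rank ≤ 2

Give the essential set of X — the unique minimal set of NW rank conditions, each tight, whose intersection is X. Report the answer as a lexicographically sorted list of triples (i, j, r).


Computing R[i][j] = min implied NW-rank bound (n=6, 22 conditions):

  row 1: 0 | 0 | 0 | 0 | 1 | 1
  row 2: 0 | 0 | 0 | 0 | 1 | 2
  row 3: 0 | 0 | 0 | 1 | 2 | 3
  row 4: 0 | 0 | 1 | 2 | 3 | 4
  row 5: 0 | 1 | 2 | 3 | 4 | 5
  row 6: 1 | 2 | 3 | 4 | 5 | 6

hence w(1..6) = (5, 6, 4, 3, 2, 1).

Fulton essential set (4 of the 14 Rothe cells):

[(2, 4, 0), (3, 3, 0), (4, 2, 0), (5, 1, 0)]


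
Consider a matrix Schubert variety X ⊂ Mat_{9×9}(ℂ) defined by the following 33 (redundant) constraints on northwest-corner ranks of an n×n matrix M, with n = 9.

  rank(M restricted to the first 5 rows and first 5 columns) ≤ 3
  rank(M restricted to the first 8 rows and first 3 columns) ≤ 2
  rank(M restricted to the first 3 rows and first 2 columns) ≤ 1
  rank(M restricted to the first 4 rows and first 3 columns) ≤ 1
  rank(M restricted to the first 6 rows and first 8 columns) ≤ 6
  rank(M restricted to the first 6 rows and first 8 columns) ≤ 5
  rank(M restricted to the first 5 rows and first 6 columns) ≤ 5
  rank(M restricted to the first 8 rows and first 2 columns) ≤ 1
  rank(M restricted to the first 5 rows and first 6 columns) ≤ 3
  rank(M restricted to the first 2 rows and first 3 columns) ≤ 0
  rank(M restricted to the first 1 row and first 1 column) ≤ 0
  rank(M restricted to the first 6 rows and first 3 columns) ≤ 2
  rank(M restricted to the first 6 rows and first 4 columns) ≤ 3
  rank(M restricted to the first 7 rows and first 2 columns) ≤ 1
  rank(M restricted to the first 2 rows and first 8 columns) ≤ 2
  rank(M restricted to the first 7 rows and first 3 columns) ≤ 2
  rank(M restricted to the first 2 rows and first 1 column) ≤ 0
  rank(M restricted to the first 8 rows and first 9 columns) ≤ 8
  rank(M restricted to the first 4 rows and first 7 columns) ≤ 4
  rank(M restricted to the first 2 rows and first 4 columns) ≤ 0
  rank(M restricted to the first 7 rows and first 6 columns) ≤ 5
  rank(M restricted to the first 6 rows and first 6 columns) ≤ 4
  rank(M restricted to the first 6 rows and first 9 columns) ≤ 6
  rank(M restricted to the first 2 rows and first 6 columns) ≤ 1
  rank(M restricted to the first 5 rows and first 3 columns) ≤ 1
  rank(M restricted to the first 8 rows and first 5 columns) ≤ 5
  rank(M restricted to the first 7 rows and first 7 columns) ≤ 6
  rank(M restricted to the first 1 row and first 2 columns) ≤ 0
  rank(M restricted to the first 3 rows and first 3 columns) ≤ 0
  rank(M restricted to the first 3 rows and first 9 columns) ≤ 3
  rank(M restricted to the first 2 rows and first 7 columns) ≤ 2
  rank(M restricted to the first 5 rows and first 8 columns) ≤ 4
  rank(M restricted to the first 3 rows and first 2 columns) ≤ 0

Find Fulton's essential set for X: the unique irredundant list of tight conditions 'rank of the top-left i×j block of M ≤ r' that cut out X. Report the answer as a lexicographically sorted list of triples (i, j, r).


Computing R[i][j] = min implied NW-rank bound (n=9, 33 conditions):

  R[1]: 0 | 0 | 0 | 0 | 1 | 1 | 1 | 1 | 1
  R[2]: 0 | 0 | 0 | 0 | 1 | 1 | 2 | 2 | 2
  R[3]: 0 | 0 | 0 | 1 | 2 | 2 | 3 | 3 | 3
  R[4]: 1 | 1 | 1 | 2 | 3 | 3 | 4 | 4 | 4
  R[5]: 1 | 1 | 1 | 2 | 3 | 3 | 4 | 4 | 5
  R[6]: 1 | 1 | 2 | 3 | 4 | 4 | 5 | 5 | 6
  R[7]: 1 | 1 | 2 | 3 | 4 | 5 | 6 | 6 | 7
  R[8]: 1 | 1 | 2 | 3 | 4 | 5 | 6 | 7 | 8
  R[9]: 1 | 2 | 3 | 4 | 5 | 6 | 7 | 8 | 9

giving w = (5, 7, 4, 1, 9, 3, 6, 8, 2) via Δ²R.

Fulton essential set (7 of the 19 Rothe cells):

[(2, 4, 0), (2, 6, 1), (3, 3, 0), (5, 3, 1), (5, 6, 3), (5, 8, 4), (8, 2, 1)]


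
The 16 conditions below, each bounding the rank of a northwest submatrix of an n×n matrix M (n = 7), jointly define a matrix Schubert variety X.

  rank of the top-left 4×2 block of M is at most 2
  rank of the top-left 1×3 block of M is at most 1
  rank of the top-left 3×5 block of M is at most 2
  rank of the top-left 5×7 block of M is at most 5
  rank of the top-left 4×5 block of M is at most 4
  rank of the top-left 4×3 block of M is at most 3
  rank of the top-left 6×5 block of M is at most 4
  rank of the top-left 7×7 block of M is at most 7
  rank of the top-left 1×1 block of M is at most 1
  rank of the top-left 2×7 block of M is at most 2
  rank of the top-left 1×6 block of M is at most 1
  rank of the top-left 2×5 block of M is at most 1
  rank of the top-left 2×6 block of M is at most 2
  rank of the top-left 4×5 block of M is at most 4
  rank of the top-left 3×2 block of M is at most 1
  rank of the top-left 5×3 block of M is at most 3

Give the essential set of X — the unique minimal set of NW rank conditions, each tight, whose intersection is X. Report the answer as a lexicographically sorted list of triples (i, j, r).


Rank table r_w(7×7) implied by the 16 constraints:

  row 1: 1  1  1  1  1  1  1
  row 2: 1  1  1  1  1  2  2
  row 3: 1  1  2  2  2  3  3
  row 4: 1  2  3  3  3  4  4
  row 5: 1  2  3  4  4  5  5
  row 6: 1  2  3  4  4  5  6
  row 7: 1  2  3  4  5  6  7

so w = (1, 6, 3, 2, 4, 7, 5).

3 SE-corners of the 6-cell Rothe diagram give Ess(w):

[(2, 5, 1), (3, 2, 1), (6, 5, 4)]


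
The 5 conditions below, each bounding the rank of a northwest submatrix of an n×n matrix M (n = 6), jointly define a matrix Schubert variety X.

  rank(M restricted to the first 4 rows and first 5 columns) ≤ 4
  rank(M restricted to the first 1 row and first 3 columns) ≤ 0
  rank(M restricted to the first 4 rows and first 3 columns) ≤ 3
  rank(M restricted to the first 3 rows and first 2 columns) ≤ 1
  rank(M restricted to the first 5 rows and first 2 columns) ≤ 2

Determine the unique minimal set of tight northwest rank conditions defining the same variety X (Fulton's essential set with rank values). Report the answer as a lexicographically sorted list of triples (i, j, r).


Computing R[i][j] = min implied NW-rank bound (n=6, 5 conditions):

  R[1]: 0  0  0  1  1  1
  R[2]: 1  1  1  2  2  2
  R[3]: 1  1  2  3  3  3
  R[4]: 1  2  3  4  4  4
  R[5]: 1  2  3  4  5  5
  R[6]: 1  2  3  4  5  6

hence w(1..6) = (4, 1, 3, 2, 5, 6).

D(w) has 4 cells with 2 SE-corners; essential set:

[(1, 3, 0), (3, 2, 1)]


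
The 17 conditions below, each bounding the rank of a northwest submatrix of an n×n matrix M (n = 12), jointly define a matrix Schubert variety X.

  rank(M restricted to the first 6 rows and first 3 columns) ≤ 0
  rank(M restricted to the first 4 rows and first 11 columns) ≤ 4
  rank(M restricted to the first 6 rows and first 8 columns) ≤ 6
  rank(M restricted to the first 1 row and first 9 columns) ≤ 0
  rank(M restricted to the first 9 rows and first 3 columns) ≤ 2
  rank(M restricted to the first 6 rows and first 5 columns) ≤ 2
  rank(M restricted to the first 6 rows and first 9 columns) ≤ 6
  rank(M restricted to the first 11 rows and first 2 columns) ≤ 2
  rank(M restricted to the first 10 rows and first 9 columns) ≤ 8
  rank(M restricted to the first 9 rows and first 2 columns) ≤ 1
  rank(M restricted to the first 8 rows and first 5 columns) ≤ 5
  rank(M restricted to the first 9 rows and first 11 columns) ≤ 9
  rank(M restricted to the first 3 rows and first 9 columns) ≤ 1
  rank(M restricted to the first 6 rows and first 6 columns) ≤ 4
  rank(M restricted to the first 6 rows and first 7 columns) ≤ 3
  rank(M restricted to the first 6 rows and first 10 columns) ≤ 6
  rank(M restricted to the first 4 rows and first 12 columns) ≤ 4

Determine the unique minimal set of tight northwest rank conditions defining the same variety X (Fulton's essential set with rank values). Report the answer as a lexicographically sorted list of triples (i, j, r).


Computing R[i][j] = min implied NW-rank bound (n=12, 17 conditions):

  0 0 0 0 0 0 0 0 0 1 1 1
  0 0 0 1 1 1 1 1 1 2 2 2
  0 0 0 1 1 1 1 1 1 2 3 3
  0 0 0 1 2 2 2 2 2 3 4 4
  0 0 0 1 2 3 3 3 3 4 5 5
  0 0 0 1 2 3 3 4 4 5 6 6
  1 1 1 2 3 4 4 5 5 6 7 7
  1 1 2 3 4 5 5 6 6 7 8 8
  1 1 2 3 4 5 6 7 7 8 9 9
  1 2 3 4 5 6 7 8 8 9 10 10
  1 2 3 4 5 6 7 8 9 10 11 11
  1 2 3 4 5 6 7 8 9 10 11 12

hence w(1..12) = (10, 4, 11, 5, 6, 8, 1, 3, 7, 2, 9, 12).

Fulton essential set (5 of the 32 Rothe cells):

[(1, 9, 0), (3, 9, 1), (6, 3, 0), (6, 7, 3), (9, 2, 1)]


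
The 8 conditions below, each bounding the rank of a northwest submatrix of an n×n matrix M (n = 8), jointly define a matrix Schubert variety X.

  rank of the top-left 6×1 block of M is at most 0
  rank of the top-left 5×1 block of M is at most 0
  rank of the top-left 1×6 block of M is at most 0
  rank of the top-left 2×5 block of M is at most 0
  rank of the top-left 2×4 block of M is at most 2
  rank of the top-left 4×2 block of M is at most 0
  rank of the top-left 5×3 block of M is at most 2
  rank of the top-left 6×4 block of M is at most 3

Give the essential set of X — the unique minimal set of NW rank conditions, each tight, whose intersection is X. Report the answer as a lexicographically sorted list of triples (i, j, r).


Recovering R(i,j) via the rank-extension bound from the 8 conditions:

  row 1: 0  0  0  0  0  0  1  1
  row 2: 0  0  0  0  0  1  2  2
  row 3: 0  0  1  1  1  2  3  3
  row 4: 0  0  1  2  2  3  4  4
  row 5: 0  1  2  3  3  4  5  5
  row 6: 0  1  2  3  4  5  6  6
  row 7: 1  2  3  4  5  6  7  7
  row 8: 1  2  3  4  5  6  7  8

so w = (7, 6, 3, 4, 2, 5, 1, 8).

ℓ(w)=17; the 4 essential cells (i,j,r):

[(1, 6, 0), (2, 5, 0), (4, 2, 0), (6, 1, 0)]


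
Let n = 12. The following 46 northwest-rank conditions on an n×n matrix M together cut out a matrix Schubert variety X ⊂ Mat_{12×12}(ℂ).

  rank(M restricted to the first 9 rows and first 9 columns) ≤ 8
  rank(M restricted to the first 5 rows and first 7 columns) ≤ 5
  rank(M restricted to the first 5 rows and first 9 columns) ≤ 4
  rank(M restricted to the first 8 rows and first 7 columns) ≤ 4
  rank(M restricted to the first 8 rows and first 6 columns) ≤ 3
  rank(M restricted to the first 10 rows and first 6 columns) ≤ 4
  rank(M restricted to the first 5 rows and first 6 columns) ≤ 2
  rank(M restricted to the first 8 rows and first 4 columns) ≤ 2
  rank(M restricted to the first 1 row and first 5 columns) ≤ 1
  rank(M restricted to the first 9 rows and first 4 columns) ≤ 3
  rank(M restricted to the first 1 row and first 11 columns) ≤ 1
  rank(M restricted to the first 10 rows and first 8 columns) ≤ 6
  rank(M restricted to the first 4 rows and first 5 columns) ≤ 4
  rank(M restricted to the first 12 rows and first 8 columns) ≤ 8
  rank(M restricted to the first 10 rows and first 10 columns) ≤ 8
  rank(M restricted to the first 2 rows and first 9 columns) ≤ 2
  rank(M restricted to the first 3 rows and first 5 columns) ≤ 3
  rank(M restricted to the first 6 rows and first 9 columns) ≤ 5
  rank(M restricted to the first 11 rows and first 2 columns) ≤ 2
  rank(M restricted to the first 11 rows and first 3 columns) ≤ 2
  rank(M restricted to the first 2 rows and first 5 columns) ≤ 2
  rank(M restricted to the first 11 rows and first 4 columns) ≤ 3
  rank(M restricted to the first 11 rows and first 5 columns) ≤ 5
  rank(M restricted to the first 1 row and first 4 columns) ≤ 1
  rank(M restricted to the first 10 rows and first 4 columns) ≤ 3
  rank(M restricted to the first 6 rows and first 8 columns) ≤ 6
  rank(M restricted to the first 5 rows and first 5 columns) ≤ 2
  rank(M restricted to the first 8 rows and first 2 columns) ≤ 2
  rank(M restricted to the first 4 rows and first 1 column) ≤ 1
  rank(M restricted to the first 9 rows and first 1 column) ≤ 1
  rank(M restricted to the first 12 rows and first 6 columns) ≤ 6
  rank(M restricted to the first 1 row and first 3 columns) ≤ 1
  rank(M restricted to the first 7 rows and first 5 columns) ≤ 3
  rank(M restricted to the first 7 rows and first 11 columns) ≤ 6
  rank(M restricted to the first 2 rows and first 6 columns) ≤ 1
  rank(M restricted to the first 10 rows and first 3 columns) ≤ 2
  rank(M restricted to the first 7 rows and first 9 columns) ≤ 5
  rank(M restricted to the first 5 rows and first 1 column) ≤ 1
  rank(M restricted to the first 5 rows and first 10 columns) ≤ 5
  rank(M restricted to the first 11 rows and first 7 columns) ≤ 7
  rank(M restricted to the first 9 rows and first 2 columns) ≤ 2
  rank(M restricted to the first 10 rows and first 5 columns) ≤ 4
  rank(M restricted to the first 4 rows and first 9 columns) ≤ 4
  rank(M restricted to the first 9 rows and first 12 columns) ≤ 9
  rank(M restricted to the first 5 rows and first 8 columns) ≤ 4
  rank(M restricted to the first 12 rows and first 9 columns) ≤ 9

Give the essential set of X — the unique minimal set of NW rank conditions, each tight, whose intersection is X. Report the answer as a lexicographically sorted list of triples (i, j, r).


Reconstructing r_w from the 46 given conditions:

  row 1: 1 1 1 1 1 1 1 1 1 1 1 1
  row 2: 1 1 1 1 1 1 2 2 2 2 2 2
  row 3: 1 2 2 2 2 2 3 3 3 3 3 3
  row 4: 1 2 2 2 2 2 3 4 4 4 4 4
  row 5: 1 2 2 2 2 2 3 4 4 5 5 5
  row 6: 1 2 2 2 3 3 4 5 5 6 6 6
  row 7: 1 2 2 2 3 3 4 5 5 6 6 7
  row 8: 1 2 2 2 3 3 4 5 6 7 7 8
  row 9: 1 2 2 3 4 4 5 6 7 8 8 9
  row 10: 1 2 2 3 4 4 5 6 7 8 9 10
  row 11: 1 2 2 3 4 5 6 7 8 9 10 11
  row 12: 1 2 3 4 5 6 7 8 9 10 11 12

the unique w with this rank table is (1, 7, 2, 8, 10, 5, 12, 9, 4, 11, 6, 3).

|D(w)|=28, |Ess(w)|=9:

[(2, 6, 1), (5, 6, 2), (5, 9, 4), (7, 9, 5), (7, 11, 6), (8, 4, 2), (8, 6, 3), (10, 6, 4), (11, 3, 2)]


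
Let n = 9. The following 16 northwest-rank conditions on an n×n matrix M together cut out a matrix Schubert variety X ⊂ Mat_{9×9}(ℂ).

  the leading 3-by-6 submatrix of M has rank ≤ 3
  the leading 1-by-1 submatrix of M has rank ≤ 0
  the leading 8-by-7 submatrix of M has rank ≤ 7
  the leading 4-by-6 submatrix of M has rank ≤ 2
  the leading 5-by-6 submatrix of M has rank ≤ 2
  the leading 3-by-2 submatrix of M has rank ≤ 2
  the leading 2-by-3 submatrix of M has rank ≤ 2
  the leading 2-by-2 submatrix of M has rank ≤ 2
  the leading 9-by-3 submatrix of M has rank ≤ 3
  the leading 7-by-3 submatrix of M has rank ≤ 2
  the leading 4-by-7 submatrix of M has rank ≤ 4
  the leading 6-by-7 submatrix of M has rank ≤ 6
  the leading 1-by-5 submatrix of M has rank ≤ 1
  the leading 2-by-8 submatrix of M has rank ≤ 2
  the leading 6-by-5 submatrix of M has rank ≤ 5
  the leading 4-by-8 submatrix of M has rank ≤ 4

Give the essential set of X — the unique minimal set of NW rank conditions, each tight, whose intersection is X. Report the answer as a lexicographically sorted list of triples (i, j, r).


Reconstructing r_w from the 16 given conditions:

  row 1: 0  1  1  1  1  1  1  1  1
  row 2: 1  2  2  2  2  2  2  2  2
  row 3: 1  2  2  2  2  2  3  3  3
  row 4: 1  2  2  2  2  2  3  4  4
  row 5: 1  2  2  2  2  2  3  4  5
  row 6: 1  2  2  3  3  3  4  5  6
  row 7: 1  2  2  3  4  4  5  6  7
  row 8: 1  2  3  4  5  5  6  7  8
  row 9: 1  2  3  4  5  6  7  8  9

giving w = (2, 1, 7, 8, 9, 4, 5, 3, 6) via Δ²R.

Rothe diagram D(w) (15 cells), 3 SE-corners (essential conditions):

[(1, 1, 0), (5, 6, 2), (7, 3, 2)]


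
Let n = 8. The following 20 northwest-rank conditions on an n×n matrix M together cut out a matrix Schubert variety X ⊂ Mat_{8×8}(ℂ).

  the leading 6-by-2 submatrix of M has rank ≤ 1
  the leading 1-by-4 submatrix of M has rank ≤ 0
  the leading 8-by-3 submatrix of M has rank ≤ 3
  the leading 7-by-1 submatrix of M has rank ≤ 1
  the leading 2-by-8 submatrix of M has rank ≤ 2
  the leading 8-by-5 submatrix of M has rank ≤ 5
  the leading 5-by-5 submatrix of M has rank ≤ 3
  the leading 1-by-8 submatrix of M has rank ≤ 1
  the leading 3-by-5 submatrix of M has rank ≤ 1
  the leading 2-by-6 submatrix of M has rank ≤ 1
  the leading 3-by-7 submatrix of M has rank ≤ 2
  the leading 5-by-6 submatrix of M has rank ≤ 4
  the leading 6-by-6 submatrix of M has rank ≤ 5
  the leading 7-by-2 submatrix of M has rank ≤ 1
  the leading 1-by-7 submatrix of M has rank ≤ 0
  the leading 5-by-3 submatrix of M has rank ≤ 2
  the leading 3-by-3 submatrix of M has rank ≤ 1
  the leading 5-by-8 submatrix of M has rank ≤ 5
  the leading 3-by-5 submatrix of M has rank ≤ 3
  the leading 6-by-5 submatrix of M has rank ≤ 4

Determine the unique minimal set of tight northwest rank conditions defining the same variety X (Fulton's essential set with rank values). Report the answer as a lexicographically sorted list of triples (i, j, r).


Propagating the 20 rank bounds to every northwest block:

  row 1: 0 0 0 0 0 0 0 1
  row 2: 1 1 1 1 1 1 1 2
  row 3: 1 1 1 1 1 2 2 3
  row 4: 1 1 2 2 2 3 3 4
  row 5: 1 1 2 3 3 4 4 5
  row 6: 1 1 2 3 4 5 5 6
  row 7: 1 1 2 3 4 5 6 7
  row 8: 1 2 3 4 5 6 7 8

second differences of R give the permutation w = (8, 1, 6, 3, 4, 5, 7, 2).

|D(w)|=15, |Ess(w)|=3:

[(1, 7, 0), (3, 5, 1), (7, 2, 1)]


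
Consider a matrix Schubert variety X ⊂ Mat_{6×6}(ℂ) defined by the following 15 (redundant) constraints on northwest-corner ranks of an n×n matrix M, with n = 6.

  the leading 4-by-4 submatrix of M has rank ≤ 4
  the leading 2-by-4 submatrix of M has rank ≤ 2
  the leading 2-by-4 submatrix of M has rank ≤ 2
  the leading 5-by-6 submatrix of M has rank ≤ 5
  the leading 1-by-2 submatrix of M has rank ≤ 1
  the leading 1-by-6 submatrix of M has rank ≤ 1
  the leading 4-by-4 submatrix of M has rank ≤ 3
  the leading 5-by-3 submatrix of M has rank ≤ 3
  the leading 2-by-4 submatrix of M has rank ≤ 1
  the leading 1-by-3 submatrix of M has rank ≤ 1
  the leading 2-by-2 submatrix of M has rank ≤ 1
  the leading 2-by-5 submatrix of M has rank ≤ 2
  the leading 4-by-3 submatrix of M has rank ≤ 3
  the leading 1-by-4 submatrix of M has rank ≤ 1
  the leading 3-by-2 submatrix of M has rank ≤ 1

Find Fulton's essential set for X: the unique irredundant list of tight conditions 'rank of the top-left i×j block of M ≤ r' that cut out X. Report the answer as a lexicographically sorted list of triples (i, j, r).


Recovering R(i,j) via the rank-extension bound from the 15 conditions:

  1, 1, 1, 1, 1, 1
  1, 1, 1, 1, 2, 2
  1, 1, 2, 2, 3, 3
  1, 2, 3, 3, 4, 4
  1, 2, 3, 4, 5, 5
  1, 2, 3, 4, 5, 6

the unique w with this rank table is (1, 5, 3, 2, 4, 6).

ℓ(w)=4; the 2 essential cells (i,j,r):

[(2, 4, 1), (3, 2, 1)]


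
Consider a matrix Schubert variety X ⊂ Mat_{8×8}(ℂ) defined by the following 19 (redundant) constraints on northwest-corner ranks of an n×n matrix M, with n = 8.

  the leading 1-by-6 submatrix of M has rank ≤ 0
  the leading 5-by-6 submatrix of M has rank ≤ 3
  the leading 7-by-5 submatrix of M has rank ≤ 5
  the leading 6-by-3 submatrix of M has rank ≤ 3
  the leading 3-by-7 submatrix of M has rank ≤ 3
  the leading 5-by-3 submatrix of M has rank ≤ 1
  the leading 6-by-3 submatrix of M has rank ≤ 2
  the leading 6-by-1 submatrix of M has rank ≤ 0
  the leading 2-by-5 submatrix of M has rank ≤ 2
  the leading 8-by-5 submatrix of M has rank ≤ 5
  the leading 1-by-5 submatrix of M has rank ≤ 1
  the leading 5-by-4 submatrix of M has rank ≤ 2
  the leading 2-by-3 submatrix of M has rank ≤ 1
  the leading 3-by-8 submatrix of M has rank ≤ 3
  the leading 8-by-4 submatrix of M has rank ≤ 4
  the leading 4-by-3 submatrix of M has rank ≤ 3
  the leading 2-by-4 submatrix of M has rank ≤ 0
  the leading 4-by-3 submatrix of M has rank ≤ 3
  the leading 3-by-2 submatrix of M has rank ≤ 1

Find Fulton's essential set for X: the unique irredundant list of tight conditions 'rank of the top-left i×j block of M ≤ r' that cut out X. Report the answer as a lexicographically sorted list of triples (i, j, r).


The tightest implied rank at each (i,j), from the 19 conditions:

  row 1: 0 | 0 | 0 | 0 | 0 | 0 | 1 | 1
  row 2: 0 | 0 | 0 | 0 | 1 | 1 | 2 | 2
  row 3: 0 | 1 | 1 | 1 | 2 | 2 | 3 | 3
  row 4: 0 | 1 | 1 | 2 | 3 | 3 | 4 | 4
  row 5: 0 | 1 | 1 | 2 | 3 | 3 | 4 | 5
  row 6: 0 | 1 | 2 | 3 | 4 | 4 | 5 | 6
  row 7: 1 | 2 | 3 | 4 | 5 | 5 | 6 | 7
  row 8: 1 | 2 | 3 | 4 | 5 | 6 | 7 | 8

second differences of R give the permutation w = (7, 5, 2, 4, 8, 3, 1, 6).

Rothe diagram D(w) (17 cells), 5 SE-corners (essential conditions):

[(1, 6, 0), (2, 4, 0), (5, 3, 1), (5, 6, 3), (6, 1, 0)]


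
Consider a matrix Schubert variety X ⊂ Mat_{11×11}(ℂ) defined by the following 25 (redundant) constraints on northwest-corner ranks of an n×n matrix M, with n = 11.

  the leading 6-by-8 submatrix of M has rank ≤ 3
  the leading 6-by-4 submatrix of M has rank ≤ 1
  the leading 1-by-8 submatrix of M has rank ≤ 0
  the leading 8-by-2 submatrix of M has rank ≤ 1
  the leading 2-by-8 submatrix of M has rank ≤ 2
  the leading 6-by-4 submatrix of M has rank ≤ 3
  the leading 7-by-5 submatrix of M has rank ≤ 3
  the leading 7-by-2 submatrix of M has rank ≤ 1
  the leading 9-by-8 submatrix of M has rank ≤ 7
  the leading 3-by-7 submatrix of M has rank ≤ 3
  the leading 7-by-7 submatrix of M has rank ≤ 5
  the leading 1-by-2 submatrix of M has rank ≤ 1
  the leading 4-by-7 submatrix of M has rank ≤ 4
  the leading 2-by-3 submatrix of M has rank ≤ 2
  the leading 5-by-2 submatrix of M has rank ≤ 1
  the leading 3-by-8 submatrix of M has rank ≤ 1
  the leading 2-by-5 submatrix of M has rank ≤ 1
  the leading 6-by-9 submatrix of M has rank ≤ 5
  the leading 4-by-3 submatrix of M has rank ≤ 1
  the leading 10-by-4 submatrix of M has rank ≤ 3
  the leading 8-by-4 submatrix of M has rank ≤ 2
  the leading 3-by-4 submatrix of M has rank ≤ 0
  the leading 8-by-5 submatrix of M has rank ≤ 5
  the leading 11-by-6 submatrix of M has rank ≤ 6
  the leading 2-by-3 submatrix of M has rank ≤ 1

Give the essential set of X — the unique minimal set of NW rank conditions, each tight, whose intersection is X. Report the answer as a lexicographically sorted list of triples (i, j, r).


Recovering R(i,j) via the rank-extension bound from the 25 conditions:

  i=1: 0  0  0  0  0  0  0  0  1  1  1
  i=2: 0  0  0  0  1  1  1  1  2  2  2
  i=3: 0  0  0  0  1  1  1  1  2  3  3
  i=4: 1  1  1  1  2  2  2  2  3  4  4
  i=5: 1  1  1  1  2  3  3  3  4  5  5
  i=6: 1  1  1  1  2  3  3  3  4  5  6
  i=7: 1  1  2  2  3  4  4  4  5  6  7
  i=8: 1  1  2  2  3  4  5  5  6  7  8
  i=9: 1  2  3  3  4  5  6  6  7  8  9
  i=10: 1  2  3  3  4  5  6  7  8  9  10
  i=11: 1  2  3  4  5  6  7  8  9  10  11

reading off 1-entries of Δ²R: w = (9, 5, 10, 1, 6, 11, 3, 7, 2, 8, 4).

ℓ(w)=31; the 8 essential cells (i,j,r):

[(1, 8, 0), (3, 4, 0), (3, 8, 1), (6, 4, 1), (6, 8, 3), (8, 2, 1), (8, 4, 2), (10, 4, 3)]


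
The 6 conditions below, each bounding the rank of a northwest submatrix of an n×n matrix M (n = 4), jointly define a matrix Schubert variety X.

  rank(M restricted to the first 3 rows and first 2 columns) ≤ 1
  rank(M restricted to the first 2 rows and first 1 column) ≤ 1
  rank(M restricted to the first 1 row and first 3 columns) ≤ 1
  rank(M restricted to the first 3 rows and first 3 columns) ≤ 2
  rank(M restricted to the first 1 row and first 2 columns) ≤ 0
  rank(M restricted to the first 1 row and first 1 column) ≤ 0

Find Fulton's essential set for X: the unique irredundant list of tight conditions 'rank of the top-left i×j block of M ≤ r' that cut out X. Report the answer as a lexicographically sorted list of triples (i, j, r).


Propagating the 6 rank bounds to every northwest block:

  R[1]: 0 | 0 | 1 | 1
  R[2]: 1 | 1 | 2 | 2
  R[3]: 1 | 1 | 2 | 3
  R[4]: 1 | 2 | 3 | 4

second differences of R give the permutation w = (3, 1, 4, 2).

D(w) has 3 cells with 2 SE-corners; essential set:

[(1, 2, 0), (3, 2, 1)]


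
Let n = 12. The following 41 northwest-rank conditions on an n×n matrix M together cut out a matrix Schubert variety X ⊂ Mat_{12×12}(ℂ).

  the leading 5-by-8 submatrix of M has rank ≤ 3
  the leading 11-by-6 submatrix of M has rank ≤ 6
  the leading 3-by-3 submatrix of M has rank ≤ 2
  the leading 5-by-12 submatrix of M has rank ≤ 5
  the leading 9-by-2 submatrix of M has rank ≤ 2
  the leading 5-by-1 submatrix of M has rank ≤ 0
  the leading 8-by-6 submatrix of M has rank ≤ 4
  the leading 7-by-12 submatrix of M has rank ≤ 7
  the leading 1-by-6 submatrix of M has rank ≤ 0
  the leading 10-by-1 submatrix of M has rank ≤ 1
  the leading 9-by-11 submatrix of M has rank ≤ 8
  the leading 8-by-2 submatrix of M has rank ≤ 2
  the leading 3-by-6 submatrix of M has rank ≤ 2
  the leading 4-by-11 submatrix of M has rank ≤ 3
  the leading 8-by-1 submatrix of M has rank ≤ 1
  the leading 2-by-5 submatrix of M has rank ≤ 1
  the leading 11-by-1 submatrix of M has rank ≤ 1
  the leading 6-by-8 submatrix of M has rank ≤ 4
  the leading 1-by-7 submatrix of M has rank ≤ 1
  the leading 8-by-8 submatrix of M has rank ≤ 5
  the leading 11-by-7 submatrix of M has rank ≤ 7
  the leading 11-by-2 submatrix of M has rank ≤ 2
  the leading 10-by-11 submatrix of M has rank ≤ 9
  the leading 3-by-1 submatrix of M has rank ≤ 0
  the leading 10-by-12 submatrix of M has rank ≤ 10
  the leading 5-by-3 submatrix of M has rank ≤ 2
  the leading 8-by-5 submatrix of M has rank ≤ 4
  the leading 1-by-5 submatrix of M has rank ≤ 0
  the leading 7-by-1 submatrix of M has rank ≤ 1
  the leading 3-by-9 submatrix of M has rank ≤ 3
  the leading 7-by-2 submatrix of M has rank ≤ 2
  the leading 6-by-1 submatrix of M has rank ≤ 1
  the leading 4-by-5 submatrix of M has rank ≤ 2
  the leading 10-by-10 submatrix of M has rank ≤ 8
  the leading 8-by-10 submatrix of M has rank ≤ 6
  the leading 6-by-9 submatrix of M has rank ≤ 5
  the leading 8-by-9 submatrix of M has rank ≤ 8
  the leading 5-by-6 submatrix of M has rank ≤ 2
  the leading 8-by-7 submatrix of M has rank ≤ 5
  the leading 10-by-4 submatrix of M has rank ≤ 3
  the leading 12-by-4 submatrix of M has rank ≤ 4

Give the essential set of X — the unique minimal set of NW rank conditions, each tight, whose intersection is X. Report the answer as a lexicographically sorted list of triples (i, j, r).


Computing R[i][j] = min implied NW-rank bound (n=12, 41 conditions):

  0, 0, 0, 0, 0, 0, 1, 1, 1, 1, 1, 1
  0, 1, 1, 1, 1, 1, 2, 2, 2, 2, 2, 2
  0, 1, 2, 2, 2, 2, 3, 3, 3, 3, 3, 3
  0, 1, 2, 2, 2, 2, 3, 3, 3, 3, 3, 4
  0, 1, 2, 2, 2, 2, 3, 3, 4, 4, 4, 5
  1, 2, 3, 3, 3, 3, 4, 4, 5, 5, 5, 6
  1, 2, 3, 3, 4, 4, 5, 5, 6, 6, 6, 7
  1, 2, 3, 3, 4, 4, 5, 5, 6, 6, 7, 8
  1, 2, 3, 3, 4, 5, 6, 6, 7, 7, 8, 9
  1, 2, 3, 3, 4, 5, 6, 7, 8, 8, 9, 10
  1, 2, 3, 4, 5, 6, 7, 8, 9, 9, 10, 11
  1, 2, 3, 4, 5, 6, 7, 8, 9, 10, 11, 12

giving w = (7, 2, 3, 12, 9, 1, 5, 11, 6, 8, 4, 10) via Δ²R.

9 SE-corners of the 28-cell Rothe diagram give Ess(w):

[(1, 6, 0), (4, 11, 3), (5, 1, 0), (5, 6, 2), (5, 8, 3), (8, 6, 4), (8, 8, 5), (8, 10, 6), (10, 4, 3)]


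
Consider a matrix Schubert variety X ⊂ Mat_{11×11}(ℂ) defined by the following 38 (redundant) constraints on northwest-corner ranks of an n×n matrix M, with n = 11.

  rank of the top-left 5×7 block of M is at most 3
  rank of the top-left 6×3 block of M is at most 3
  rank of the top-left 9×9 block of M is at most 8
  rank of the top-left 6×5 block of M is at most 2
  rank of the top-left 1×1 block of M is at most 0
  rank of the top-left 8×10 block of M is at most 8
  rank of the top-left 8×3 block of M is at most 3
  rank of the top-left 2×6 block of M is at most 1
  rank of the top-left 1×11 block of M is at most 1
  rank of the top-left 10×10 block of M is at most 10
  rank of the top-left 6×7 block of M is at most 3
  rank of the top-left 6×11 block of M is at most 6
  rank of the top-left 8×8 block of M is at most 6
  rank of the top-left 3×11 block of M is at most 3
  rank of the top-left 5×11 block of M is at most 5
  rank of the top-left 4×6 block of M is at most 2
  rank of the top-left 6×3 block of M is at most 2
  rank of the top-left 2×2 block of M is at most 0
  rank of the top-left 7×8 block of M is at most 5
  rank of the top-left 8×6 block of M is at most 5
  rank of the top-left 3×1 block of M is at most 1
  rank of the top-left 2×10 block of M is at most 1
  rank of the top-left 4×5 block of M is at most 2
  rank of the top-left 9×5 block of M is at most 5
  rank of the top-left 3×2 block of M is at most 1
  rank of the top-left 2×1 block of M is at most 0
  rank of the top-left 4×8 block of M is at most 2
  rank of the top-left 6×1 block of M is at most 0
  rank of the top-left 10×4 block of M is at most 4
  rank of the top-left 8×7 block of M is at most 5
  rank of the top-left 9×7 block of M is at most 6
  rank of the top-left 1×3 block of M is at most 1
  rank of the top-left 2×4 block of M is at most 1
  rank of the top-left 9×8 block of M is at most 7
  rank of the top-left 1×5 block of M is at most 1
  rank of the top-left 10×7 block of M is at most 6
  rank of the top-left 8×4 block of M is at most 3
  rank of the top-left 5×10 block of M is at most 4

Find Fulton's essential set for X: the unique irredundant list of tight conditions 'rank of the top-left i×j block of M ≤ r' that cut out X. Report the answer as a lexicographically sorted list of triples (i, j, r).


Rank table r_w(11×11) implied by the 38 constraints:

  row 1: 0, 0, 1, 1, 1, 1, 1, 1, 1, 1, 1
  row 2: 0, 0, 1, 1, 1, 1, 1, 1, 1, 1, 2
  row 3: 0, 1, 2, 2, 2, 2, 2, 2, 2, 2, 3
  row 4: 0, 1, 2, 2, 2, 2, 2, 2, 3, 3, 4
  row 5: 0, 1, 2, 2, 2, 3, 3, 3, 4, 4, 5
  row 6: 0, 1, 2, 2, 2, 3, 3, 4, 5, 5, 6
  row 7: 1, 2, 3, 3, 3, 4, 4, 5, 6, 6, 7
  row 8: 1, 2, 3, 3, 4, 5, 5, 6, 7, 7, 8
  row 9: 1, 2, 3, 4, 5, 6, 6, 7, 8, 8, 9
  row 10: 1, 2, 3, 4, 5, 6, 6, 7, 8, 9, 10
  row 11: 1, 2, 3, 4, 5, 6, 7, 8, 9, 10, 11

hence w(1..11) = (3, 11, 2, 9, 6, 8, 1, 5, 4, 10, 7).

8 SE-corners of the 27-cell Rothe diagram give Ess(w):

[(2, 2, 0), (2, 10, 1), (4, 8, 2), (6, 1, 0), (6, 5, 2), (6, 7, 3), (8, 4, 3), (10, 7, 6)]
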